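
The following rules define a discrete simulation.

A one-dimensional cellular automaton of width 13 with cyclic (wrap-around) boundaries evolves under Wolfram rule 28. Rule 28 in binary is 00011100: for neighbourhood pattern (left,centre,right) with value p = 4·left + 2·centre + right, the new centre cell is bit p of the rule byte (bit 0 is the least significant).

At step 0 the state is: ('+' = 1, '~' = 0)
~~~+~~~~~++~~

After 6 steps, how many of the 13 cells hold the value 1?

[0] ~~~+~~~~~++~~
[1] ~~~++~~~~+~+~
[2] ~~~+~+~~~+~++
[3] +~~+~++~~+~+~
[4] ++~+~+~+~+~+~
[5] +~~+~+~+~+~+~
[6] ++~+~+~+~+~+~

7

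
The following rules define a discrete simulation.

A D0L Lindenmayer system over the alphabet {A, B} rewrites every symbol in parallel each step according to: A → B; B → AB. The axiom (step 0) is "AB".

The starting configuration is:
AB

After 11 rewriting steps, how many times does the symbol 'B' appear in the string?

233

gen 0: AB
gen 1: BAB
gen 2: ABBAB
gen 3: BABABBAB
gen 4: ABBABBABABBAB
gen 5: BABABBABABBABBABABBAB
gen 6: ABBABBABABBABBABABBABABBABBABABBAB
gen 7: BABABBABABBABBABABBABABBABBABABBABBABABBABABBABBABABBAB
gen 8: ABBABBABABBABBABABBABABBABBABABBABBABABBABABBABBABABBABABBABBABABBABBABABBABABBABBABABBAB
gen 9: BABABBABABBABBABABBABABBABBABABBABBABABBABABBABBABABBABABB…BABBABABBABABBABBABABBABABBABBABABBABBABABBABABBABBABABBAB  (len 144)
gen 10: ABBABBABABBABBABABBABABBABBABABBABBABABBABABBABBABABBABABB…BABBABABBABABBABBABABBABABBABBABABBABBABABBABABBABBABABBAB  (len 233)
gen 11: BABABBABABBABBABABBABABBABBABABBABBABABBABABBABBABABBABABB…BABBABABBABABBABBABABBABABBABBABABBABBABABBABABBABBABABBAB  (len 377)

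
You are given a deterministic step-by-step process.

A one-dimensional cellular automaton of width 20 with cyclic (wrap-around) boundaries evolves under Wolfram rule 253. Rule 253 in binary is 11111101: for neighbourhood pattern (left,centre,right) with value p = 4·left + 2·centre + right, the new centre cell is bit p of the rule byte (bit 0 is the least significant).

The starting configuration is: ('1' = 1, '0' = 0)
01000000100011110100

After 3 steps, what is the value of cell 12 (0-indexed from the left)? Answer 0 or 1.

step 0: 01000000100011110100
step 1: 01111110111011111111
step 2: 11111111111111111111
step 3: 11111111111111111111

1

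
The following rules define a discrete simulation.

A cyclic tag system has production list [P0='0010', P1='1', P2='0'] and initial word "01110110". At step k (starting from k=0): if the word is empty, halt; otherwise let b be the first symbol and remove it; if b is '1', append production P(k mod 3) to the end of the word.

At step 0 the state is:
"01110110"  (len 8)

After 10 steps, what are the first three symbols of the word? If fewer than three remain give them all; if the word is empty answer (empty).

001

k=0  "01110110"  (len 8)
k=1  "1110110"  (len 7)
k=2  "1101101"  (len 7)
k=3  "1011010"  (len 7)
k=4  "0110100010"  (len 10)
k=5  "110100010"  (len 9)
k=6  "101000100"  (len 9)
k=7  "010001000010"  (len 12)
k=8  "10001000010"  (len 11)
k=9  "00010000100"  (len 11)
k=10  "0010000100"  (len 10)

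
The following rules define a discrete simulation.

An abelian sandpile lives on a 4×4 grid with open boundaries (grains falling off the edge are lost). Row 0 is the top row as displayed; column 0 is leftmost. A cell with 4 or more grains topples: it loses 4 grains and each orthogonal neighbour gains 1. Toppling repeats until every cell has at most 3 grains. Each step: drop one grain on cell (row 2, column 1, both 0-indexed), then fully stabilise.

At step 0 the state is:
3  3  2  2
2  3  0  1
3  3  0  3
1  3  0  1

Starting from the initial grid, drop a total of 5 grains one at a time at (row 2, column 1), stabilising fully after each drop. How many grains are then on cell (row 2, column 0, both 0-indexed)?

2

0) 3  3  2  2
2  3  0  1
3  3  0  3
1  3  0  1
1) 1  1  3  2
1  2  1  1
1  3  1  3
3  0  1  1
2) 1  1  3  2
1  3  1  1
2  0  2  3
3  1  1  1
3) 1  1  3  2
1  3  1  1
2  1  2  3
3  1  1  1
4) 1  1  3  2
1  3  1  1
2  2  2  3
3  1  1  1
5) 1  1  3  2
1  3  1  1
2  3  2  3
3  1  1  1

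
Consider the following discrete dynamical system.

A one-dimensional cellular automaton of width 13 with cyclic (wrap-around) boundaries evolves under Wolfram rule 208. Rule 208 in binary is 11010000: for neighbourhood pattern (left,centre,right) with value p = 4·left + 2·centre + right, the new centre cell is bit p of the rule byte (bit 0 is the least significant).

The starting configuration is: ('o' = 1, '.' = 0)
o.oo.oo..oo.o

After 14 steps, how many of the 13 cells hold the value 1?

0) o.oo.oo..oo.o
1) o..o..oo..o..
2) .o..o..oo..o.
3) ..o..o..oo..o
4) o..o..o..oo..
5) .o..o..o..oo.
6) ..o..o..o..oo
7) o..o..o..o..o
8) oo..o..o..o..
9) .oo..o..o..o.
10) ..oo..o..o..o
11) o..oo..o..o..
12) .o..oo..o..o.
13) ..o..oo..o..o
14) o..o..oo..o..

5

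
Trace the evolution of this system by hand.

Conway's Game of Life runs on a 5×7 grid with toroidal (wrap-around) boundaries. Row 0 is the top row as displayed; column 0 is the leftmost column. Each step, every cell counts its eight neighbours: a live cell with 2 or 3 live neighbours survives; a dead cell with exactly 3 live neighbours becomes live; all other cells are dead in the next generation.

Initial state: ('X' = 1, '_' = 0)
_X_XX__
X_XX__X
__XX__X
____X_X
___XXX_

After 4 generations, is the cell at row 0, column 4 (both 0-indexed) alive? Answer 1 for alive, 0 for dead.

gen 0: _X_XX__
X_XX__X
__XX__X
____X_X
___XXX_
gen 1: XX____X
X____XX
_XX_X_X
__X___X
__X____
gen 2: _X___X_
__X____
_XXX___
X_X__X_
__X___X
gen 3: _XX____
___X___
___X___
X_____X
X_X__XX
gen 4: XXXX__X
___X___
_______
XX___X_
__X__X_

0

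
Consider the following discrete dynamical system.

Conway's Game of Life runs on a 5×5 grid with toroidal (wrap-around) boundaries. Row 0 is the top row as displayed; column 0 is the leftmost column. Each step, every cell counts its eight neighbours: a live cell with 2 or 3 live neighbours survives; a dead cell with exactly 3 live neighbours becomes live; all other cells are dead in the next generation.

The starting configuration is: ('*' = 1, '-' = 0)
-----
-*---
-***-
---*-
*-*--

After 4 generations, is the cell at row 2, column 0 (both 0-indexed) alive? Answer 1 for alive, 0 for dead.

k=0  -----
-*---
-***-
---*-
*-*--
k=1  -*---
-*---
-*-*-
---**
-----
k=2  -----
**---
*--**
--***
-----
k=3  -----
**---
-----
*-*--
---*-
k=4  -----
-----
*----
-----
-----

1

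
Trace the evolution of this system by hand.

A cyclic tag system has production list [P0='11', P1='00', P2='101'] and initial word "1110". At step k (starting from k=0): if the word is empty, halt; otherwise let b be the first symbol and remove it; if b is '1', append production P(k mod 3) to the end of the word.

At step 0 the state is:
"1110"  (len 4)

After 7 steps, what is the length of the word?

9

gen 0: "1110"  (len 4)
gen 1: "11011"  (len 5)
gen 2: "101100"  (len 6)
gen 3: "01100101"  (len 8)
gen 4: "1100101"  (len 7)
gen 5: "10010100"  (len 8)
gen 6: "0010100101"  (len 10)
gen 7: "010100101"  (len 9)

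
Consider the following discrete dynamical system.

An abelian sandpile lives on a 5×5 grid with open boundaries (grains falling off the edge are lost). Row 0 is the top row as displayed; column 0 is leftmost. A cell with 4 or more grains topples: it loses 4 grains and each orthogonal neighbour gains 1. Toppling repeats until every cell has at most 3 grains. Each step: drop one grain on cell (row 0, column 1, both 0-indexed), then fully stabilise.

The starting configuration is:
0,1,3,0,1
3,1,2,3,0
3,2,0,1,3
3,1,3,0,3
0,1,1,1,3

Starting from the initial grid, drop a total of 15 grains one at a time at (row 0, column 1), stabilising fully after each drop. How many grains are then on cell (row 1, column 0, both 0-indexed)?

3

t=0: 0,1,3,0,1
3,1,2,3,0
3,2,0,1,3
3,1,3,0,3
0,1,1,1,3
t=1: 0,2,3,0,1
3,1,2,3,0
3,2,0,1,3
3,1,3,0,3
0,1,1,1,3
t=2: 0,3,3,0,1
3,1,2,3,0
3,2,0,1,3
3,1,3,0,3
0,1,1,1,3
t=3: 1,1,0,1,1
3,2,3,3,0
3,2,0,1,3
3,1,3,0,3
0,1,1,1,3
t=4: 1,2,0,1,1
3,2,3,3,0
3,2,0,1,3
3,1,3,0,3
0,1,1,1,3
t=5: 1,3,0,1,1
3,2,3,3,0
3,2,0,1,3
3,1,3,0,3
0,1,1,1,3
t=6: 2,0,1,1,1
3,3,3,3,0
3,2,0,1,3
3,1,3,0,3
0,1,1,1,3
t=7: 2,1,1,1,1
3,3,3,3,0
3,2,0,1,3
3,1,3,0,3
0,1,1,1,3
t=8: 2,2,1,1,1
3,3,3,3,0
3,2,0,1,3
3,1,3,0,3
0,1,1,1,3
t=9: 2,3,1,1,1
3,3,3,3,0
3,2,0,1,3
3,1,3,0,3
0,1,1,1,3
t=10: 0,2,3,2,1
2,3,1,0,1
2,0,2,2,3
0,3,3,0,3
1,1,1,1,3
t=11: 0,3,3,2,1
2,3,1,0,1
2,0,2,2,3
0,3,3,0,3
1,1,1,1,3
t=12: 1,2,0,3,1
3,0,3,0,1
2,1,2,2,3
0,3,3,0,3
1,1,1,1,3
t=13: 1,3,0,3,1
3,0,3,0,1
2,1,2,2,3
0,3,3,0,3
1,1,1,1,3
t=14: 2,0,1,3,1
3,1,3,0,1
2,1,2,2,3
0,3,3,0,3
1,1,1,1,3
t=15: 2,1,1,3,1
3,1,3,0,1
2,1,2,2,3
0,3,3,0,3
1,1,1,1,3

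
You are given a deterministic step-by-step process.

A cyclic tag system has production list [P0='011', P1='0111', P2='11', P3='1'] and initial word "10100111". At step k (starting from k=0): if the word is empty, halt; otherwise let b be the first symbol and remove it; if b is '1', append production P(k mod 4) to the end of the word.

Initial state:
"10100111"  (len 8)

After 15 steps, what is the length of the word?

k=0  "10100111"  (len 8)
k=1  "0100111011"  (len 10)
k=2  "100111011"  (len 9)
k=3  "0011101111"  (len 10)
k=4  "011101111"  (len 9)
k=5  "11101111"  (len 8)
k=6  "11011110111"  (len 11)
k=7  "101111011111"  (len 12)
k=8  "011110111111"  (len 12)
k=9  "11110111111"  (len 11)
k=10  "11101111110111"  (len 14)
k=11  "110111111011111"  (len 15)
k=12  "101111110111111"  (len 15)
k=13  "01111110111111011"  (len 17)
k=14  "1111110111111011"  (len 16)
k=15  "11111011111101111"  (len 17)

17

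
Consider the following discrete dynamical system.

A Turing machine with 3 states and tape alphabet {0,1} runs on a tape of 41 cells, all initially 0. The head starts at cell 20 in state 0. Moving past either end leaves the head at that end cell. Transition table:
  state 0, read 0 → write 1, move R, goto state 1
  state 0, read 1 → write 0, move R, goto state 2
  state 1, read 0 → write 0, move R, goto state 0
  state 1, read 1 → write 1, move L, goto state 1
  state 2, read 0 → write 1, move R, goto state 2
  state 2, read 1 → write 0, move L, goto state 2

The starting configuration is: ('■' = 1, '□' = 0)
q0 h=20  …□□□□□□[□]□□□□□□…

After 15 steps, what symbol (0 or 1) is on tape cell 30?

1

gen 0: q0 h=20  …□□□□□□[□]□□□□□□…
gen 1: q1 h=21  …□□□□□■[□]□□□□□□…
gen 2: q0 h=22  …□□□□■□[□]□□□□□□…
gen 3: q1 h=23  …□□□■□■[□]□□□□□□…
gen 4: q0 h=24  …□□■□■□[□]□□□□□□…
gen 5: q1 h=25  …□■□■□■[□]□□□□□□…
gen 6: q0 h=26  …■□■□■□[□]□□□□□□…
gen 7: q1 h=27  …□■□■□■[□]□□□□□□…
gen 8: q0 h=28  …■□■□■□[□]□□□□□□…
gen 9: q1 h=29  …□■□■□■[□]□□□□□□…
gen 10: q0 h=30  …■□■□■□[□]□□□□□□…
gen 11: q1 h=31  …□■□■□■[□]□□□□□□…
gen 12: q0 h=32  …■□■□■□[□]□□□□□□…
gen 13: q1 h=33  …□■□■□■[□]□□□□□□…
gen 14: q0 h=34  …■□■□■□[□]□□□□□□|
gen 15: q1 h=35  …□■□■□■[□]□□□□□|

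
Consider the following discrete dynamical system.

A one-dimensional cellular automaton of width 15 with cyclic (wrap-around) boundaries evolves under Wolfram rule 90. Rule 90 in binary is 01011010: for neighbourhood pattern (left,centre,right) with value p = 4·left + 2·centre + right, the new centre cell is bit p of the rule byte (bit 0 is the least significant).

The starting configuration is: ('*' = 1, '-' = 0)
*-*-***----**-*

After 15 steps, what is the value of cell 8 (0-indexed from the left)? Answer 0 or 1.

0) *-*-***----**-*
1) *---*-**--***-*
2) **-*--*****-*-*
3) -*--***---*---*
4) --***-**-*-*-*-
5) -**-*-**------*
6) -**---***----*-
7) ****-**-**--*-*
8) ---*-**-****--*
9) *-*--**-*--***-
10) ---****--***-*-
11) --**--****-*--*
12) *******--*--**-
13) *-----***-****-
14) -*---**-*-*--*-
15) *-*-***----**-*

0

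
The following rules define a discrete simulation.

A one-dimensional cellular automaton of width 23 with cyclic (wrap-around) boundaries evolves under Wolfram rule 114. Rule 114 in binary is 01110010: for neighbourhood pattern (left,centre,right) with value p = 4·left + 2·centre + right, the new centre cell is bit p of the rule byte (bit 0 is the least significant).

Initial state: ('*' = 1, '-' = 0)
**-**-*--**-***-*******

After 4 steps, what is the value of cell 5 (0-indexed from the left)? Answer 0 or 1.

step 0: **-**-*--**-***-*******
step 1: -**-**-**-**--**-------
step 2: *-**-**-**-***-**------
step 3: -*-**-**-**--**-**----*
step 4: *-*-**-**-***-**-**--*-

1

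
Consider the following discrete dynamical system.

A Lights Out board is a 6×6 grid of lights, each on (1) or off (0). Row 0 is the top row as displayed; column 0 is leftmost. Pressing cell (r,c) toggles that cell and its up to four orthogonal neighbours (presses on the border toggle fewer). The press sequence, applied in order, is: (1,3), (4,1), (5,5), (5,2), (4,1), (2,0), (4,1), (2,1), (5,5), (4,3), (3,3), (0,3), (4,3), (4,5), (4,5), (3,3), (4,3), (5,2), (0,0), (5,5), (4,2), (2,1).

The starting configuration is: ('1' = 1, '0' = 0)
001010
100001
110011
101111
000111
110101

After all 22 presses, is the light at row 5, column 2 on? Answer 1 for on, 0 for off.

gen 0: 001010
100001
110011
101111
000111
110101
gen 1: 001110
101111
110111
101111
000111
110101
gen 2: 001110
101111
110111
111111
111111
100101
gen 3: 001110
101111
110111
111111
111110
100110
gen 4: 001110
101111
110111
111111
110110
111010
gen 5: 001110
101111
110111
101111
001110
101010
gen 6: 001110
001111
000111
001111
001110
101010
gen 7: 001110
001111
000111
011111
110110
111010
gen 8: 001110
011111
111111
001111
110110
111010
gen 9: 001110
011111
111111
001111
110111
111001
gen 10: 001110
011111
111111
001011
111001
111101
gen 11: 001110
011111
111011
000101
111101
111101
gen 12: 000000
011011
111011
000101
111101
111101
gen 13: 000000
011011
111011
000001
110011
111001
gen 14: 000000
011011
111011
000000
110000
111000
gen 15: 000000
011011
111011
000001
110011
111001
gen 16: 000000
011011
111111
001111
110111
111001
gen 17: 000000
011011
111111
001011
111001
111101
gen 18: 000000
011011
111111
001011
110001
100001
gen 19: 110000
111011
111111
001011
110001
100001
gen 20: 110000
111011
111111
001011
110000
100010
gen 21: 110000
111011
111111
000011
101100
101010
gen 22: 110000
101011
000111
010011
101100
101010

1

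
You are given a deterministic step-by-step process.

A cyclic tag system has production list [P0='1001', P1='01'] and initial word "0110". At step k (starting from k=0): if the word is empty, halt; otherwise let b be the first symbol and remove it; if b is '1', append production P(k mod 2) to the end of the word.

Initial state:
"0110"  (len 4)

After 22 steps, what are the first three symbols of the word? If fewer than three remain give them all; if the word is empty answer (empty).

010

[0] "0110"  (len 4)
[1] "110"  (len 3)
[2] "1001"  (len 4)
[3] "0011001"  (len 7)
[4] "011001"  (len 6)
[5] "11001"  (len 5)
[6] "100101"  (len 6)
[7] "001011001"  (len 9)
[8] "01011001"  (len 8)
[9] "1011001"  (len 7)
[10] "01100101"  (len 8)
[11] "1100101"  (len 7)
[12] "10010101"  (len 8)
[13] "00101011001"  (len 11)
[14] "0101011001"  (len 10)
[15] "101011001"  (len 9)
[16] "0101100101"  (len 10)
[17] "101100101"  (len 9)
[18] "0110010101"  (len 10)
[19] "110010101"  (len 9)
[20] "1001010101"  (len 10)
[21] "0010101011001"  (len 13)
[22] "010101011001"  (len 12)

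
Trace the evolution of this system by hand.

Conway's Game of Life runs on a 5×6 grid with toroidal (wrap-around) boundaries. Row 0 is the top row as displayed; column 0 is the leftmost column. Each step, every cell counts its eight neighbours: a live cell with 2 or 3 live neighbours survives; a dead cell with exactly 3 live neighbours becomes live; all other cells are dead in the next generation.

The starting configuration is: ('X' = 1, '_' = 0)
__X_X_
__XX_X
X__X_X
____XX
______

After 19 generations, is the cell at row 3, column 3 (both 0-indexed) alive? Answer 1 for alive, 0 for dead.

t=0: __X_X_
__XX_X
X__X_X
____XX
______
t=1: __X_X_
XXX__X
X_XX__
X___XX
___XXX
t=2: __X___
X___XX
__XX__
XXX___
X_____
t=3: XX____
_XX_XX
__XXX_
X_XX__
X_X___
t=4: ___X__
____XX
X_____
____XX
X_XX_X
t=5: X_XX__
____XX
X_____
_X_XX_
X_XX_X
t=6: X_X___
XX_XXX
X__X__
_X_XX_
X____X
t=7: __XX__
___XX_
______
_XXXX_
X_XXXX
t=8: _X____
__XXX_
______
XX____
X____X
t=9: XXXXXX
__XX__
_XXX__
XX___X
_____X
t=10: XX___X
_____X
___XX_
_X__XX
___X__
t=11: X___XX
_____X
X__X__
__X__X
_XX___
t=12: XX__XX
______
X___XX
X_XX__
_XXXX_
t=13: XX__XX
_X____
XX_XXX
X_____
______
t=14: XX___X
___X__
_XX_XX
XX__X_
_X____
t=15: XXX___
___X__
_XX_XX
___XX_
__X___
t=16: _XXX__
___XXX
__X__X
_X__XX
__X___
t=17: _X____
XX___X
__X___
XXXXXX
X___X_
t=18: _X____
XXX___
______
X_X_X_
____X_
t=19: XXX___
XXX___
X_XX_X
___X_X
_X_X_X

1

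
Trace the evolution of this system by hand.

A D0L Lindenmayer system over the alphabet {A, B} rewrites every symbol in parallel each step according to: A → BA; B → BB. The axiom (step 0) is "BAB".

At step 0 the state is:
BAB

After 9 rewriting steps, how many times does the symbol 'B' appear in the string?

t=0: BAB
t=1: BBBABB
t=2: BBBBBBBABBBB
t=3: BBBBBBBBBBBBBBBABBBBBBBB
t=4: BBBBBBBBBBBBBBBBBBBBBBBBBBBBBBBABBBBBBBBBBBBBBBB
t=5: BBBBBBBBBBBBBBBBBBBBBBBBBBBBBBBBBBBBBBBBBBBBBBBBBBBBBBBBBBBBBBBABBBBBBBBBBBBBBBBBBBBBBBBBBBBBBBB
t=6: BBBBBBBBBBBBBBBBBBBBBBBBBBBBBBBBBBBBBBBBBBBBBBBBBBBBBBBBBB…BBBBBBBBBBBBBBBBBBBBBBBBBBBBBBBBBBBBBBBBBBBBBBBBBBBBBBBBBB  (len 192)
t=7: BBBBBBBBBBBBBBBBBBBBBBBBBBBBBBBBBBBBBBBBBBBBBBBBBBBBBBBBBB…BBBBBBBBBBBBBBBBBBBBBBBBBBBBBBBBBBBBBBBBBBBBBBBBBBBBBBBBBB  (len 384)
t=8: BBBBBBBBBBBBBBBBBBBBBBBBBBBBBBBBBBBBBBBBBBBBBBBBBBBBBBBBBB…BBBBBBBBBBBBBBBBBBBBBBBBBBBBBBBBBBBBBBBBBBBBBBBBBBBBBBBBBB  (len 768)
t=9: BBBBBBBBBBBBBBBBBBBBBBBBBBBBBBBBBBBBBBBBBBBBBBBBBBBBBBBBBB…BBBBBBBBBBBBBBBBBBBBBBBBBBBBBBBBBBBBBBBBBBBBBBBBBBBBBBBBBB  (len 1536)

1535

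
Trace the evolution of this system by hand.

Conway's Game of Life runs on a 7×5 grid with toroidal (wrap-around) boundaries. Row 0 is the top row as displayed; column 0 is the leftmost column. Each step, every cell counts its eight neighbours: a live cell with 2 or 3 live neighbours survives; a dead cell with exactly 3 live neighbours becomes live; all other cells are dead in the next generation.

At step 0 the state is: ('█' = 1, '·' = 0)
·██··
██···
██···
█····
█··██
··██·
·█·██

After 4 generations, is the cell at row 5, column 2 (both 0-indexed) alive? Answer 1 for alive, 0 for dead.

0

gen 0: ·██··
██···
██···
█····
█··██
··██·
·█·██
gen 1: ···██
·····
····█
·····
████·
·█···
██··█
gen 2: ···██
···██
·····
█████
███··
···█·
·████
gen 3: ·····
···██
·█···
···██
·····
·····
█····
gen 4: ····█
·····
█·█··
·····
·····
·····
·····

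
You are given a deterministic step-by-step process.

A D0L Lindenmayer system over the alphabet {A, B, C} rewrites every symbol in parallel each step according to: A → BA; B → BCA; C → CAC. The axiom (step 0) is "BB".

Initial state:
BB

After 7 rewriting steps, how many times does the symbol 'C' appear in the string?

754

0) BB
1) BCABCA
2) BCACACBABCACACBA
3) BCACACBACACBACACBCABABCACACBACACBACACBCABA
4) BCACACBACACBACACBCABACACBACACBCABACACBACACBCACACBABCABABCACACBACACBACACBCABACACBACACBCABACACBACACBCACACBABCABA
5) BCACACBACACBACACBCABACACBACACBCABACACBACACBCACACBABCABACAC…ABACACBACACBCABACACBACACBCACACBACACBACACBCABABCACACBABCABA  (len 288)
6) BCACACBACACBACACBCABACACBACACBCABACACBACACBCACACBABCABACAC…ABACACBACACBCACACBABCABABCACACBACACBACACBCABABCACACBABCABA  (len 754)
7) BCACACBACACBACACBCABACACBACACBCABACACBACACBCACACBABCABACAC…ABACACBACACBCACACBABCABABCACACBACACBACACBCABABCACACBABCABA  (len 1974)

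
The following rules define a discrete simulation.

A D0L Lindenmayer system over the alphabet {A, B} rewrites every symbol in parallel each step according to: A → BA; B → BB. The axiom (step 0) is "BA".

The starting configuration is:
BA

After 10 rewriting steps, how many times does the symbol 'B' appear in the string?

k=0  BA
k=1  BBBA
k=2  BBBBBBBA
k=3  BBBBBBBBBBBBBBBA
k=4  BBBBBBBBBBBBBBBBBBBBBBBBBBBBBBBA
k=5  BBBBBBBBBBBBBBBBBBBBBBBBBBBBBBBBBBBBBBBBBBBBBBBBBBBBBBBBBBBBBBBA
k=6  BBBBBBBBBBBBBBBBBBBBBBBBBBBBBBBBBBBBBBBBBBBBBBBBBBBBBBBBBB…BBBBBBBBBBBBBBBBBBBBBBBBBBBBBBBBBBBBBBBBBBBBBBBBBBBBBBBBBA  (len 128)
k=7  BBBBBBBBBBBBBBBBBBBBBBBBBBBBBBBBBBBBBBBBBBBBBBBBBBBBBBBBBB…BBBBBBBBBBBBBBBBBBBBBBBBBBBBBBBBBBBBBBBBBBBBBBBBBBBBBBBBBA  (len 256)
k=8  BBBBBBBBBBBBBBBBBBBBBBBBBBBBBBBBBBBBBBBBBBBBBBBBBBBBBBBBBB…BBBBBBBBBBBBBBBBBBBBBBBBBBBBBBBBBBBBBBBBBBBBBBBBBBBBBBBBBA  (len 512)
k=9  BBBBBBBBBBBBBBBBBBBBBBBBBBBBBBBBBBBBBBBBBBBBBBBBBBBBBBBBBB…BBBBBBBBBBBBBBBBBBBBBBBBBBBBBBBBBBBBBBBBBBBBBBBBBBBBBBBBBA  (len 1024)
k=10  BBBBBBBBBBBBBBBBBBBBBBBBBBBBBBBBBBBBBBBBBBBBBBBBBBBBBBBBBB…BBBBBBBBBBBBBBBBBBBBBBBBBBBBBBBBBBBBBBBBBBBBBBBBBBBBBBBBBA  (len 2048)

2047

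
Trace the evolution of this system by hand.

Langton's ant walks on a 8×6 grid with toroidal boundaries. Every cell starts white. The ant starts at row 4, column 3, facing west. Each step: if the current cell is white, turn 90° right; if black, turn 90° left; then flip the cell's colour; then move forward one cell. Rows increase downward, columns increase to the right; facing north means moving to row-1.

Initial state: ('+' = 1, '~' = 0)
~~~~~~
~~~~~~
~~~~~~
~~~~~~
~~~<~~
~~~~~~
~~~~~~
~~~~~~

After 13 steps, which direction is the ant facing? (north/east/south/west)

k=0  ~~~~~~
~~~~~~
~~~~~~
~~~~~~
~~~<~~
~~~~~~
~~~~~~
~~~~~~
k=1  ~~~~~~
~~~~~~
~~~~~~
~~~^~~
~~~+~~
~~~~~~
~~~~~~
~~~~~~
k=2  ~~~~~~
~~~~~~
~~~~~~
~~~+>~
~~~+~~
~~~~~~
~~~~~~
~~~~~~
k=3  ~~~~~~
~~~~~~
~~~~~~
~~~++~
~~~+v~
~~~~~~
~~~~~~
~~~~~~
k=4  ~~~~~~
~~~~~~
~~~~~~
~~~++~
~~~<+~
~~~~~~
~~~~~~
~~~~~~
k=5  ~~~~~~
~~~~~~
~~~~~~
~~~++~
~~~~+~
~~~v~~
~~~~~~
~~~~~~
k=6  ~~~~~~
~~~~~~
~~~~~~
~~~++~
~~~~+~
~~<+~~
~~~~~~
~~~~~~
k=7  ~~~~~~
~~~~~~
~~~~~~
~~~++~
~~^~+~
~~++~~
~~~~~~
~~~~~~
k=8  ~~~~~~
~~~~~~
~~~~~~
~~~++~
~~+>+~
~~++~~
~~~~~~
~~~~~~
k=9  ~~~~~~
~~~~~~
~~~~~~
~~~++~
~~+++~
~~+v~~
~~~~~~
~~~~~~
k=10  ~~~~~~
~~~~~~
~~~~~~
~~~++~
~~+++~
~~+~>~
~~~~~~
~~~~~~
k=11  ~~~~~~
~~~~~~
~~~~~~
~~~++~
~~+++~
~~+~+~
~~~~v~
~~~~~~
k=12  ~~~~~~
~~~~~~
~~~~~~
~~~++~
~~+++~
~~+~+~
~~~<+~
~~~~~~
k=13  ~~~~~~
~~~~~~
~~~~~~
~~~++~
~~+++~
~~+^+~
~~~++~
~~~~~~

north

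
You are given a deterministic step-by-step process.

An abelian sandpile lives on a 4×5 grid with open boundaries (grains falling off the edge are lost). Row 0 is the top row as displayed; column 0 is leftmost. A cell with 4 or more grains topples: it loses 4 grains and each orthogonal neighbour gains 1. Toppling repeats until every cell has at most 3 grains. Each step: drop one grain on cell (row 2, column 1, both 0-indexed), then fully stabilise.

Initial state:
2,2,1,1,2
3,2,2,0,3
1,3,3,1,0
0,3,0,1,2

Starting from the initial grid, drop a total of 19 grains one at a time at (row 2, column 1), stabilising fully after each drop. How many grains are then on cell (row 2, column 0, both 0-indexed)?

k=0  2,2,1,1,2
3,2,2,0,3
1,3,3,1,0
0,3,0,1,2
k=1  2,2,1,1,2
3,3,3,0,3
2,2,0,2,0
1,0,2,1,2
k=2  2,2,1,1,2
3,3,3,0,3
2,3,0,2,0
1,0,2,1,2
k=3  3,3,2,1,2
1,2,0,1,3
0,2,2,2,0
2,1,2,1,2
k=4  3,3,2,1,2
1,2,0,1,3
0,3,2,2,0
2,1,2,1,2
k=5  3,3,2,1,2
1,3,0,1,3
1,0,3,2,0
2,2,2,1,2
k=6  3,3,2,1,2
1,3,0,1,3
1,1,3,2,0
2,2,2,1,2
k=7  3,3,2,1,2
1,3,0,1,3
1,2,3,2,0
2,2,2,1,2
k=8  3,3,2,1,2
1,3,0,1,3
1,3,3,2,0
2,2,2,1,2
k=9  0,1,3,1,2
3,1,2,1,3
2,2,0,3,0
2,3,3,1,2
k=10  0,1,3,1,2
3,1,2,1,3
2,3,0,3,0
2,3,3,1,2
k=11  0,1,3,1,2
3,2,2,1,3
3,1,2,3,0
3,1,0,2,2
k=12  0,1,3,1,2
3,2,2,1,3
3,2,2,3,0
3,1,0,2,2
k=13  0,1,3,1,2
3,2,2,1,3
3,3,2,3,0
3,1,0,2,2
k=14  1,2,3,1,2
1,0,3,1,3
2,2,3,3,0
0,3,0,2,2
k=15  1,2,3,1,2
1,0,3,1,3
2,3,3,3,0
0,3,0,2,2
k=16  1,3,0,2,2
1,2,1,3,3
3,2,2,0,1
1,0,2,3,2
k=17  1,3,0,2,2
1,2,1,3,3
3,3,2,0,1
1,0,2,3,2
k=18  1,3,0,2,2
2,3,1,3,3
0,1,3,0,1
2,1,2,3,2
k=19  1,3,0,2,2
2,3,1,3,3
0,2,3,0,1
2,1,2,3,2

0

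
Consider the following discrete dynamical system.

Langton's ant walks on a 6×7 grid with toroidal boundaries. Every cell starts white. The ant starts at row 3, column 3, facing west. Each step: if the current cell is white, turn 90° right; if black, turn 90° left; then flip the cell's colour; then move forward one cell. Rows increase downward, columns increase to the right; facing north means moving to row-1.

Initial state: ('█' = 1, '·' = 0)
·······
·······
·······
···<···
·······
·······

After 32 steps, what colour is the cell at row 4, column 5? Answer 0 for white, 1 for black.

0

step 0: ·······
·······
·······
···<···
·······
·······
step 1: ·······
·······
···^···
···█···
·······
·······
step 2: ·······
·······
···█>··
···█···
·······
·······
step 3: ·······
·······
···██··
···█v··
·······
·······
step 4: ·······
·······
···██··
···<█··
·······
·······
step 5: ·······
·······
···██··
····█··
···v···
·······
step 6: ·······
·······
···██··
····█··
··<█···
·······
step 7: ·······
·······
···██··
··^·█··
··██···
·······
step 8: ·······
·······
···██··
··█>█··
··██···
·······
step 9: ·······
·······
···██··
··███··
··█v···
·······
step 10: ·······
·······
···██··
··███··
··█·>··
·······
step 11: ·······
·······
···██··
··███··
··█·█··
····v··
step 12: ·······
·······
···██··
··███··
··█·█··
···<█··
step 13: ·······
·······
···██··
··███··
··█^█··
···██··
step 14: ·······
·······
···██··
··███··
··██>··
···██··
step 15: ·······
·······
···██··
··██^··
··██···
···██··
step 16: ·······
·······
···██··
··█<···
··██···
···██··
step 17: ·······
·······
···██··
··█····
··█v···
···██··
step 18: ·······
·······
···██··
··█····
··█·>··
···██··
step 19: ·······
·······
···██··
··█····
··█·█··
···█v··
step 20: ·······
·······
···██··
··█····
··█·█··
···█·>·
step 21: ·····v·
·······
···██··
··█····
··█·█··
···█·█·
step 22: ····<█·
·······
···██··
··█····
··█·█··
···█·█·
step 23: ····██·
·······
···██··
··█····
··█·█··
···█^█·
step 24: ····██·
·······
···██··
··█····
··█·█··
···██>·
step 25: ····██·
·······
···██··
··█····
··█·█^·
···██··
step 26: ····██·
·······
···██··
··█····
··█·██>
···██··
step 27: ····██·
·······
···██··
··█····
··█·███
···██·v
step 28: ····██·
·······
···██··
··█····
··█·███
···██<█
step 29: ····██·
·······
···██··
··█····
··█·█^█
···████
step 30: ····██·
·······
···██··
··█····
··█·<·█
···████
step 31: ····██·
·······
···██··
··█····
··█···█
···█v██
step 32: ····██·
·······
···██··
··█····
··█···█
···█·>█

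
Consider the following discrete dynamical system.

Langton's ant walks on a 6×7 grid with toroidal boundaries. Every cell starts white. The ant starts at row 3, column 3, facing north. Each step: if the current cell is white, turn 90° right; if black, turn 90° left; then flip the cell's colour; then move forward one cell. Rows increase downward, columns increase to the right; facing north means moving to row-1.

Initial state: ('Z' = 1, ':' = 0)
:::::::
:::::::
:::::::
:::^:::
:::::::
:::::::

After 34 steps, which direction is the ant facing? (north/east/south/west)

t=0: :::::::
:::::::
:::::::
:::^:::
:::::::
:::::::
t=1: :::::::
:::::::
:::::::
:::Z>::
:::::::
:::::::
t=2: :::::::
:::::::
:::::::
:::ZZ::
::::v::
:::::::
t=3: :::::::
:::::::
:::::::
:::ZZ::
:::<Z::
:::::::
t=4: :::::::
:::::::
:::::::
:::^Z::
:::ZZ::
:::::::
t=5: :::::::
:::::::
:::::::
::<:Z::
:::ZZ::
:::::::
t=6: :::::::
:::::::
::^::::
::Z:Z::
:::ZZ::
:::::::
t=7: :::::::
:::::::
::Z>:::
::Z:Z::
:::ZZ::
:::::::
t=8: :::::::
:::::::
::ZZ:::
::ZvZ::
:::ZZ::
:::::::
t=9: :::::::
:::::::
::ZZ:::
::<ZZ::
:::ZZ::
:::::::
t=10: :::::::
:::::::
::ZZ:::
:::ZZ::
::vZZ::
:::::::
t=11: :::::::
:::::::
::ZZ:::
:::ZZ::
:<ZZZ::
:::::::
t=12: :::::::
:::::::
::ZZ:::
:^:ZZ::
:ZZZZ::
:::::::
t=13: :::::::
:::::::
::ZZ:::
:Z>ZZ::
:ZZZZ::
:::::::
t=14: :::::::
:::::::
::ZZ:::
:ZZZZ::
:ZvZZ::
:::::::
t=15: :::::::
:::::::
::ZZ:::
:ZZZZ::
:Z:>Z::
:::::::
t=16: :::::::
:::::::
::ZZ:::
:ZZ^Z::
:Z::Z::
:::::::
t=17: :::::::
:::::::
::ZZ:::
:Z<:Z::
:Z::Z::
:::::::
t=18: :::::::
:::::::
::ZZ:::
:Z::Z::
:Zv:Z::
:::::::
t=19: :::::::
:::::::
::ZZ:::
:Z::Z::
:<Z:Z::
:::::::
t=20: :::::::
:::::::
::ZZ:::
:Z::Z::
::Z:Z::
:v:::::
t=21: :::::::
:::::::
::ZZ:::
:Z::Z::
::Z:Z::
<Z:::::
t=22: :::::::
:::::::
::ZZ:::
:Z::Z::
^:Z:Z::
ZZ:::::
t=23: :::::::
:::::::
::ZZ:::
:Z::Z::
Z>Z:Z::
ZZ:::::
t=24: :::::::
:::::::
::ZZ:::
:Z::Z::
ZZZ:Z::
Zv:::::
t=25: :::::::
:::::::
::ZZ:::
:Z::Z::
ZZZ:Z::
Z:>::::
t=26: ::v::::
:::::::
::ZZ:::
:Z::Z::
ZZZ:Z::
Z:Z::::
t=27: :<Z::::
:::::::
::ZZ:::
:Z::Z::
ZZZ:Z::
Z:Z::::
t=28: :ZZ::::
:::::::
::ZZ:::
:Z::Z::
ZZZ:Z::
Z^Z::::
t=29: :ZZ::::
:::::::
::ZZ:::
:Z::Z::
ZZZ:Z::
ZZ>::::
t=30: :ZZ::::
:::::::
::ZZ:::
:Z::Z::
ZZ^:Z::
ZZ:::::
t=31: :ZZ::::
:::::::
::ZZ:::
:Z::Z::
Z<::Z::
ZZ:::::
t=32: :ZZ::::
:::::::
::ZZ:::
:Z::Z::
Z:::Z::
Zv:::::
t=33: :ZZ::::
:::::::
::ZZ:::
:Z::Z::
Z:::Z::
Z:>::::
t=34: :Zv::::
:::::::
::ZZ:::
:Z::Z::
Z:::Z::
Z:Z::::

south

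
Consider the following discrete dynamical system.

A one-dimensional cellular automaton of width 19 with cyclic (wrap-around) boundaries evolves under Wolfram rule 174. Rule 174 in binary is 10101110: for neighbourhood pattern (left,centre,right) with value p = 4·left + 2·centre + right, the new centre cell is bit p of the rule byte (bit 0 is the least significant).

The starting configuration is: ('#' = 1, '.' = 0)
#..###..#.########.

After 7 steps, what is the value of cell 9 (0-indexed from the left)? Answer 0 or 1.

1

k=0  #..###..#.########.
k=1  #.###..##########.#
k=2  .###..##########.##
k=3  ###..##########.##.
k=4  ##..##########.##.#
k=5  #..##########.##.##
k=6  ..##########.##.###
k=7  .##########.##.###.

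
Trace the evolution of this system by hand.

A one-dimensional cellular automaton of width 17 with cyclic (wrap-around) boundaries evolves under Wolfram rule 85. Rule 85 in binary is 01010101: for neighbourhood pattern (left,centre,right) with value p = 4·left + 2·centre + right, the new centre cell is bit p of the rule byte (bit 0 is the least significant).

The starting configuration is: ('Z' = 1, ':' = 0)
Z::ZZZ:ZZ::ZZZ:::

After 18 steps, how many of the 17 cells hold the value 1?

gen 0: Z::ZZZ:ZZ::ZZZ:::
gen 1: ZZ:::Z::ZZ:::ZZZ:
gen 2: :ZZZ:ZZ::ZZZ:::Z:
gen 3: :::Z::ZZ:::ZZZ:ZZ
gen 4: ZZ:ZZ::ZZZ:::Z::Z
gen 5: :Z::ZZ:::ZZZ:ZZ::
gen 6: :ZZ::ZZZ:::Z::ZZZ
gen 7: ::ZZ:::ZZZ:ZZ:::Z
gen 8: Z::ZZZ:::Z::ZZZ:Z
gen 9: ZZ:::ZZZ:ZZ:::Z::
gen 10: :ZZZ:::Z::ZZZ:ZZ:
gen 11: :::ZZZ:ZZ:::Z::ZZ
gen 12: ZZ:::Z::ZZZ:ZZ::Z
gen 13: :ZZZ:ZZ:::Z::ZZ::
gen 14: :::Z::ZZZ:ZZ::ZZZ
gen 15: ZZ:ZZ:::Z::ZZ:::Z
gen 16: :Z::ZZZ:ZZ::ZZZ::
gen 17: :ZZ:::Z::ZZ:::ZZZ
gen 18: ::ZZZ:ZZ::ZZZ:::Z

9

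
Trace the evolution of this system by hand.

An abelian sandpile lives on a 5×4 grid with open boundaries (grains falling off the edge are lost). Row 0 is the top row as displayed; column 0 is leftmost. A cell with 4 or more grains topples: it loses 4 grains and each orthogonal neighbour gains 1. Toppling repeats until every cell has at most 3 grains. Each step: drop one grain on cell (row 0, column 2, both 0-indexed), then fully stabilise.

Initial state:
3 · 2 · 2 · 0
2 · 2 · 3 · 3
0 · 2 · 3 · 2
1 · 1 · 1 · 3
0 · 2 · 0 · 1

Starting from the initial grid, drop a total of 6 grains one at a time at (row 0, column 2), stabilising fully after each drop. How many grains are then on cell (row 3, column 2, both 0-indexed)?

3

t=0: 3 · 2 · 2 · 0
2 · 2 · 3 · 3
0 · 2 · 3 · 2
1 · 1 · 1 · 3
0 · 2 · 0 · 1
t=1: 3 · 2 · 3 · 0
2 · 2 · 3 · 3
0 · 2 · 3 · 2
1 · 1 · 1 · 3
0 · 2 · 0 · 1
t=2: 3 · 3 · 1 · 2
2 · 3 · 2 · 1
0 · 3 · 1 · 1
1 · 1 · 3 · 0
0 · 2 · 0 · 2
t=3: 3 · 3 · 2 · 2
2 · 3 · 2 · 1
0 · 3 · 1 · 1
1 · 1 · 3 · 0
0 · 2 · 0 · 2
t=4: 3 · 3 · 3 · 2
2 · 3 · 2 · 1
0 · 3 · 1 · 1
1 · 1 · 3 · 0
0 · 2 · 0 · 2
t=5: 1 · 2 · 2 · 3
0 · 3 · 0 · 2
2 · 0 · 3 · 1
1 · 2 · 3 · 0
0 · 2 · 0 · 2
t=6: 1 · 2 · 3 · 3
0 · 3 · 0 · 2
2 · 0 · 3 · 1
1 · 2 · 3 · 0
0 · 2 · 0 · 2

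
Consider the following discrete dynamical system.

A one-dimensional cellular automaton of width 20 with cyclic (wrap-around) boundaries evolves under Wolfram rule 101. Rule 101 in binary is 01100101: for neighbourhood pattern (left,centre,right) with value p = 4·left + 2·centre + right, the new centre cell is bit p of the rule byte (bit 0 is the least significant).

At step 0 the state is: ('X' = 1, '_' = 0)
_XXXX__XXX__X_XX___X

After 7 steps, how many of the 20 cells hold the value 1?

t=0: _XXXX__XXX__X_XX___X
t=1: X___X____X__XX_X_X_X
t=2: X_X_X_XX_X___XXXXXX_
t=3: XXXXXX_XXX_X______XX
t=4: _____XX__XXX_XXXX___
t=5: XXXX__X____XX___X_XX
t=6: ___X__X_XX__X_X_XX__
t=7: XX_X__XX_X__XXXX_X_X

12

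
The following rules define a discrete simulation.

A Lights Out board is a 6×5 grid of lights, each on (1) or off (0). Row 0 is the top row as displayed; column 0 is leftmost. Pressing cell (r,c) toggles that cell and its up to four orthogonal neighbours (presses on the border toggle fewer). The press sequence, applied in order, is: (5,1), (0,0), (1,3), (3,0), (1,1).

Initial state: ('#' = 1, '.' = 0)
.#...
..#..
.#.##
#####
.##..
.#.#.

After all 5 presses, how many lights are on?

t=0: .#...
..#..
.#.##
#####
.##..
.#.#.
t=1: .#...
..#..
.#.##
#####
..#..
#.##.
t=2: #....
#.#..
.#.##
#####
..#..
#.##.
t=3: #..#.
#..##
.#..#
#####
..#..
#.##.
t=4: #..#.
#..##
##..#
..###
#.#..
#.##.
t=5: ##.#.
.####
#...#
..###
#.#..
#.##.

17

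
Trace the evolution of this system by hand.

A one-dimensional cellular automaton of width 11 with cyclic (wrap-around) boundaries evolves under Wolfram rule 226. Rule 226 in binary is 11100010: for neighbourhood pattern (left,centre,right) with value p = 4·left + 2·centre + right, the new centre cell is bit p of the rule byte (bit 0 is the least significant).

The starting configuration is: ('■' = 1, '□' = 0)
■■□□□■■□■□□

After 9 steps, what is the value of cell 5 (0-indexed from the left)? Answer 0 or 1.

k=0  ■■□□□■■□■□□
k=1  □■□□■□■■□□■
k=2  ■□□■□■□■□■□
k=3  □□■□■□■□■□■
k=4  □■□■□■□■□■□
k=5  ■□■□■□■□■□□
k=6  □■□■□■□■□□■
k=7  ■□■□■□■□□■□
k=8  □■□■□■□□■□■
k=9  ■□■□■□□■□■□

0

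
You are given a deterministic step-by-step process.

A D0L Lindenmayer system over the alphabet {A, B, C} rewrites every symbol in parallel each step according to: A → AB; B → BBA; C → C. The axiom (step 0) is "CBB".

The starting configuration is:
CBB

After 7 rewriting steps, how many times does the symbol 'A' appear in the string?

step 0: CBB
step 1: CBBABBA
step 2: CBBABBAABBBABBAAB
step 3: CBBABBAABBBABBAABABBBABBABBAABBBABBAABABBBA
step 4: CBBABBAABBBABBAABABBBABBABBAABBBABBAABABBBAABBBABBABBAABBBABBAABBBABBAABABBBABBABBAABBBABBAABABBBAABBBABBABBAAB
step 5: CBBABBAABBBABBAABABBBABBABBAABBBABBAABABBBAABBBABBABBAABBB…ABBAABABBBAABBBABBABBAABABBBABBABBAABBBABBAABBBABBAABABBBA  (len 289)
step 6: CBBABBAABBBABBAABABBBABBABBAABBBABBAABABBBAABBBABBABBAABBB…BBABBABBAABBBABBAABABBBABBABBAABBBABBAABABBBAABBBABBABBAAB  (len 755)
step 7: CBBABBAABBBABBAABABBBABBABBAABBBABBAABABBBAABBBABBABBAABBB…ABBAABABBBAABBBABBABBAABABBBABBABBAABBBABBAABBBABBAABABBBA  (len 1975)

754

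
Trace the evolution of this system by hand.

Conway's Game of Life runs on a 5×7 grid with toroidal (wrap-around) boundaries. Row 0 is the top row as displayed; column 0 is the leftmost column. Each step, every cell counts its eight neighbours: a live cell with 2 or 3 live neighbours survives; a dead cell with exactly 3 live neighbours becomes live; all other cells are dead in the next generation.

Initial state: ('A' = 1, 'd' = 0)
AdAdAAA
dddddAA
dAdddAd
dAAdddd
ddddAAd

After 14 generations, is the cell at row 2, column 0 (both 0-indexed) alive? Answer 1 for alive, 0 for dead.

0) AdAdAAA
dddddAA
dAdddAd
dAAdddd
ddddAAd
1) AddAddd
dAddddd
AAAddAA
dAAdAAd
AdAdAdd
2) AdAAddd
ddddddd
dddAAAA
ddddAdd
AdAdAAA
3) AdAAAAd
ddAddAA
dddAAAd
Adddddd
AdAdAAA
4) AdAdddd
dAAdddd
dddAAAd
AAddddd
AdAdddd
5) AdAAddd
dAAdAdd
AddAAdd
AAAAAdA
AdAdddA
6) AdddddA
AdddAdd
ddddddA
ddddAdd
ddddAAd
7) AdddAdA
AddddAd
dddddAd
ddddAdd
ddddAAA
8) AdddAdd
AdddAAd
ddddAAA
ddddAdA
AddAAdA
9) AAddddd
AddAddd
AddAddd
ddddddd
AddAAdA
10) dAAAAdd
AdAdddA
ddddddd
AddAAdA
AAddddA
11) dddAdAd
AdAdddd
dAdAdAd
dAdddAA
ddddddA
12) ddddddA
dAAAddA
dAddAAd
ddAdAAA
AdddAdA
13) dAAAddA
dAAAAdA
dAddddd
dAddddd
AddAAdd
14) ddddddA
ddddAAd
dAdAddd
AAAdddd
AddAAdd

0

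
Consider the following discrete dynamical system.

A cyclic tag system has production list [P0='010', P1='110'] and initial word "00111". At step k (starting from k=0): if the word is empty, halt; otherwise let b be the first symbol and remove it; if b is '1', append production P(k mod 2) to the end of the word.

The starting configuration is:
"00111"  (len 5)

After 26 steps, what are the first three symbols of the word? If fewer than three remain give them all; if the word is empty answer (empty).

t=0: "00111"  (len 5)
t=1: "0111"  (len 4)
t=2: "111"  (len 3)
t=3: "11010"  (len 5)
t=4: "1010110"  (len 7)
t=5: "010110010"  (len 9)
t=6: "10110010"  (len 8)
t=7: "0110010010"  (len 10)
t=8: "110010010"  (len 9)
t=9: "10010010010"  (len 11)
t=10: "0010010010110"  (len 13)
t=11: "010010010110"  (len 12)
t=12: "10010010110"  (len 11)
t=13: "0010010110010"  (len 13)
t=14: "010010110010"  (len 12)
t=15: "10010110010"  (len 11)
t=16: "0010110010110"  (len 13)
t=17: "010110010110"  (len 12)
t=18: "10110010110"  (len 11)
t=19: "0110010110010"  (len 13)
t=20: "110010110010"  (len 12)
t=21: "10010110010010"  (len 14)
t=22: "0010110010010110"  (len 16)
t=23: "010110010010110"  (len 15)
t=24: "10110010010110"  (len 14)
t=25: "0110010010110010"  (len 16)
t=26: "110010010110010"  (len 15)

110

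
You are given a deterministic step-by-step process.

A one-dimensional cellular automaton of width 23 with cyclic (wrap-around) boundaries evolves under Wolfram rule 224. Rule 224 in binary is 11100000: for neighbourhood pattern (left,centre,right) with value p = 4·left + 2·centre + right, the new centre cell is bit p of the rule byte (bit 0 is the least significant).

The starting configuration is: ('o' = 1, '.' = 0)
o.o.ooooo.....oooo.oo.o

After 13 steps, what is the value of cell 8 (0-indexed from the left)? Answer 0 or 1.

0

gen 0: o.o.ooooo.....oooo.oo.o
gen 1: oo.o.oooo......oooo.oo.
gen 2: .oo.o.ooo.......oooo.oo
gen 3: o.oo.o.oo........oooo.o
gen 4: oo.oo.o.o.........oooo.
gen 5: .oo.oo.o...........oooo
gen 6: o.oo.oo.............ooo
gen 7: oo.oo.o..............oo
gen 8: ooo.oo................o
gen 9: oooo.o.................
gen 10: .oooo..................
gen 11: ..ooo..................
gen 12: ...oo..................
gen 13: ....o..................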